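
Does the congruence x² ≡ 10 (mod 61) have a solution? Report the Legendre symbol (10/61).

Euler's criterion: (10/61) ≡ 10^30 (mod 61).
10^2 ≡ 39 (mod 61)
10^4 ≡ 57 (mod 61)
10^8 ≡ 16 (mod 61)
10^16 ≡ 12 (mod 61)
10^30 = 10^(16+8+4+2) ≡ 60 (mod 61).
Result is 60 ≡ −1, so (10/61) = −1.

-1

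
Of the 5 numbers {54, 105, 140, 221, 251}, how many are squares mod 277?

(54/277) = -1 → non-residue.
(105/277) = -1 → non-residue.
(140/277) = -1 → non-residue.
(221/277) = -1 → non-residue.
(251/277) = -1 → non-residue.
Total quadratic residues among the 5: 0.

0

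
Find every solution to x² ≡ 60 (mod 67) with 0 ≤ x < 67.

23, 44

Since 67 ≡ 3 (mod 4), a square root of 60 is 60^((67+1)/4) = 60^17 mod 67.
Repeated squaring: 60^2≡49, 60^4≡56, 60^8≡54, 60^16≡35 (mod 67).
60^17 = 60^(16+1) ≡ 23 (mod 67).
Check: 23² = 529 ≡ 60 (mod 67). The two roots are 23 and 44.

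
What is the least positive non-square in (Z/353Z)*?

3

(2/353) = +1, so 2 is a residue.
(3/353) = −1, so 3 is the smallest positive non-residue mod 353.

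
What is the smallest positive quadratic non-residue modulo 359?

(2/359) = +1, so 2 is a residue.
(3/359) = +1, so 3 is a residue.
(4/359) = +1, so 4 is a residue.
(5/359) = +1, so 5 is a residue.
(6/359) = +1, so 6 is a residue.
(7/359) = −1, so 7 is the smallest positive non-residue mod 359.

7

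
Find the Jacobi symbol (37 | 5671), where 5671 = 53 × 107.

1

Reciprocity: 37 ≡ 1 and 5671 ≡ 3 (mod 4), so (37/5671) = +(5671/37).
Reduce top mod 37: now compute (10/37).
Pull out 2: since 37 ≡ 5 (mod 8), (2/37) = -1.
Reciprocity: 5 ≡ 1 and 37 ≡ 1 (mod 4), so (5/37) = +(37/5).
Reduce top mod 5: now compute (2/5).
Pull out 2: since 5 ≡ 5 (mod 8), (2/5) = -1.
Reached (1/5) = 1. Collecting the sign flips along the way, the symbol is +1.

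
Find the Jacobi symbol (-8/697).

1

First reduce: -8 ≡ 689 (mod 697).
Reciprocity: 689 ≡ 1 and 697 ≡ 1 (mod 4), so (689/697) = +(697/689).
Reduce top mod 689: now compute (8/689).
Pull out 2^3: since 689 ≡ 1 (mod 8), (2/689) = +1, so (2/689)^3 = +1.
Reached (1/689) = 1. Collecting the sign flips along the way, the symbol is +1.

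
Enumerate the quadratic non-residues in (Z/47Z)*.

5,10,11,13,15,19,20,22,23,26,29,30,31,33,35,38,39,40,41,43,44,45,46

Square k = 1,…,23 (k and 47−k give the same square):
1²=1, 2²=4, 3²=9, 4²=16, 5²=25, 6²=36, 7²≡2, 8²≡17, 9²≡34, 10²≡6, 11²≡27, 12²≡3, 13²≡28, 14²≡8, 15²≡37, 16²≡21, 17²≡7, 18²≡42, 19²≡32, 20²≡24, 21²≡18, 22²≡14, 23²≡12 (mod 47).
The residues are {1, 2, 3, 4, 6, 7, 8, 9, 12, 14, 16, 17, 18, 21, 24, 25, 27, 28, 32, 34, 36, 37, 42}; the non-residues are the remaining 23 nonzero classes.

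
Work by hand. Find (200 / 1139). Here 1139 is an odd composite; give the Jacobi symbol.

-1

Pull out 2^3: since 1139 ≡ 3 (mod 8), (2/1139) = -1, so (2/1139)^3 = -1.
Reciprocity: 25 ≡ 1 and 1139 ≡ 3 (mod 4), so (25/1139) = +(1139/25).
Reduce top mod 25: now compute (14/25).
Pull out 2: since 25 ≡ 1 (mod 8), (2/25) = +1.
Reciprocity: 7 ≡ 3 and 25 ≡ 1 (mod 4), so (7/25) = +(25/7).
Reduce top mod 7: now compute (4/7).
Pull out 2^2: since 7 ≡ 7 (mod 8), (2/7) = +1, so (2/7)^2 = +1.
Reached (1/7) = 1. Collecting the sign flips along the way, the symbol is -1.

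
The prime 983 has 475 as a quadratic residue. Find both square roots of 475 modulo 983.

Since 983 ≡ 3 (mod 4), a square root of 475 is 475^((983+1)/4) = 475^246 mod 983.
Repeated squaring: 475^2≡518, 475^4≡948, 475^8≡242, 475^16≡567, 475^32≡48, 475^64≡338, 475^128≡216 (mod 983).
475^246 = 475^(128+64+32+16+4+2) ≡ 354 (mod 983).
Check: 354² = 125316 ≡ 475 (mod 983). The two roots are 354 and 629.

354, 629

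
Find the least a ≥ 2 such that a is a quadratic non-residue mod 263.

5

(2/263) = +1, so 2 is a residue.
(3/263) = +1, so 3 is a residue.
(4/263) = +1, so 4 is a residue.
(5/263) = −1, so 5 is the smallest positive non-residue mod 263.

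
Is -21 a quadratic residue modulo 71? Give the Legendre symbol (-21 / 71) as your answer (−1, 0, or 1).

Euler's criterion: (-21/71) ≡ 50^35 (mod 71).
50^2 ≡ 15 (mod 71)
50^4 ≡ 12 (mod 71)
50^8 ≡ 2 (mod 71)
50^16 ≡ 4 (mod 71)
50^32 ≡ 16 (mod 71)
50^35 = 50^(32+2+1) ≡ 1 (mod 71).
Result is 1, so (-21/71) = 1.

1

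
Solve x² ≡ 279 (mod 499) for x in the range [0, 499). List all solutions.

165, 334

Since 499 ≡ 3 (mod 4), a square root of 279 is 279^((499+1)/4) = 279^125 mod 499.
Repeated squaring: 279^2≡496, 279^4≡9, 279^8≡81, 279^16≡74, 279^32≡486, 279^64≡169 (mod 499).
279^125 = 279^(64+32+16+8+4+1) ≡ 165 (mod 499).
Check: 165² = 27225 ≡ 279 (mod 499). The two roots are 165 and 334.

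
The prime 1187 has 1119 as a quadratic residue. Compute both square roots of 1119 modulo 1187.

Since 1187 ≡ 3 (mod 4), a square root of 1119 is 1119^((1187+1)/4) = 1119^297 mod 1187.
Repeated squaring: 1119^2≡1063, 1119^4≡1132, 1119^8≡651, 1119^16≡42, 1119^32≡577, 1119^64≡569, 1119^128≡897, 1119^256≡1010 (mod 1187).
1119^297 = 1119^(256+32+8+1) ≡ 972 (mod 1187).
Check: 972² = 944784 ≡ 1119 (mod 1187). The two roots are 215 and 972.

215, 972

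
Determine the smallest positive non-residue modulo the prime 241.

(2/241) = +1, so 2 is a residue.
(3/241) = +1, so 3 is a residue.
(4/241) = +1, so 4 is a residue.
(5/241) = +1, so 5 is a residue.
(6/241) = +1, so 6 is a residue.
(7/241) = −1, so 7 is the smallest positive non-residue mod 241.

7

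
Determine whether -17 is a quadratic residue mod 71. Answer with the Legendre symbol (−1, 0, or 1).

Euler's criterion: (-17/71) ≡ 54^35 (mod 71).
54^2 ≡ 5 (mod 71)
54^4 ≡ 25 (mod 71)
54^8 ≡ 57 (mod 71)
54^16 ≡ 54 (mod 71)
54^32 ≡ 5 (mod 71)
54^35 = 54^(32+2+1) ≡ 1 (mod 71).
Result is 1, so (-17/71) = 1.

1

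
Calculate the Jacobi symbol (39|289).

Reciprocity: 39 ≡ 3 and 289 ≡ 1 (mod 4), so (39/289) = +(289/39).
Reduce top mod 39: now compute (16/39).
Pull out 2^4: since 39 ≡ 7 (mod 8), (2/39) = +1, so (2/39)^4 = +1.
Reached (1/39) = 1. Collecting the sign flips along the way, the symbol is +1.

1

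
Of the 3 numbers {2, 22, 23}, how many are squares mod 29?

(2/29) = -1 → non-residue.
(22/29) = +1 → QR.
(23/29) = +1 → QR.
Total quadratic residues among the 3: 2.

2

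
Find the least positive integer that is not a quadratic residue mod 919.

3

(2/919) = +1, so 2 is a residue.
(3/919) = −1, so 3 is the smallest positive non-residue mod 919.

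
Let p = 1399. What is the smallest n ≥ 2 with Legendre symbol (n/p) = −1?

(2/1399) = +1, so 2 is a residue.
(3/1399) = −1, so 3 is the smallest positive non-residue mod 1399.

3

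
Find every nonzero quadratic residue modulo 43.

1, 4, 6, 9, 10, 11, 13, 14, 15, 16, 17, 21, 23, 24, 25, 31, 35, 36, 38, 40, 41

Square k = 1,…,21 (k and 43−k give the same square):
1²=1, 2²=4, 3²=9, 4²=16, 5²=25, 6²=36, 7²≡6, 8²≡21, 9²≡38, 10²≡14, 11²≡35, 12²≡15, 13²≡40, 14²≡24, 15²≡10, 16²≡41, 17²≡31, 18²≡23, 19²≡17, 20²≡13, 21²≡11 (mod 43).
So the quadratic residues mod 43 are {1, 4, 6, 9, 10, 11, 13, 14, 15, 16, 17, 21, 23, 24, 25, 31, 35, 36, 38, 40, 41}.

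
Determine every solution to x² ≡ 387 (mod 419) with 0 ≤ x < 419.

35, 384

Since 419 ≡ 3 (mod 4), a square root of 387 is 387^((419+1)/4) = 387^105 mod 419.
Repeated squaring: 387^2≡186, 387^4≡238, 387^8≡79, 387^16≡375, 387^32≡260, 387^64≡141 (mod 419).
387^105 = 387^(64+32+8+1) ≡ 35 (mod 419).
Check: 35² = 1225 ≡ 387 (mod 419). The two roots are 35 and 384.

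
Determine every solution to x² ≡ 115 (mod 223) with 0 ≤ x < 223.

28, 195

Since 223 ≡ 3 (mod 4), a square root of 115 is 115^((223+1)/4) = 115^56 mod 223.
Repeated squaring: 115^2≡68, 115^4≡164, 115^8≡136, 115^16≡210, 115^32≡169 (mod 223).
115^56 = 115^(32+16+8) ≡ 28 (mod 223).
Check: 28² = 784 ≡ 115 (mod 223). The two roots are 28 and 195.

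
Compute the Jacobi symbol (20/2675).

Pull out 2^2: since 2675 ≡ 3 (mod 8), (2/2675) = -1, so (2/2675)^2 = +1.
Reciprocity: 5 ≡ 1 and 2675 ≡ 3 (mod 4), so (5/2675) = +(2675/5).
Reduce top mod 5: now compute (0/5).
Top reduces to 0: gcd > 1, so the symbol is 0.

0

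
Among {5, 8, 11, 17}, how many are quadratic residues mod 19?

3

(5/19) = +1 → QR.
(8/19) = -1 → non-residue.
(11/19) = +1 → QR.
(17/19) = +1 → QR.
Total quadratic residues among the 4: 3.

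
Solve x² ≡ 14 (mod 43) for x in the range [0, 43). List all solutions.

Since 43 ≡ 3 (mod 4), a square root of 14 is 14^((43+1)/4) = 14^11 mod 43.
Repeated squaring: 14^2≡24, 14^4≡17, 14^8≡31 (mod 43).
14^11 = 14^(8+2+1) ≡ 10 (mod 43).
Check: 10² = 100 ≡ 14 (mod 43). The two roots are 10 and 33.

10, 33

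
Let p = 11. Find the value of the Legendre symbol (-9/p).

-1

First reduce: -9 ≡ 2 (mod 11).
Pull out 2: since 11 ≡ 3 (mod 8), (2/11) = -1.
Reached (1/11) = 1. Collecting the sign flips along the way, the symbol is -1.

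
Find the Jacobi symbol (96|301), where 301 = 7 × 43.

Pull out 2^5: since 301 ≡ 5 (mod 8), (2/301) = -1, so (2/301)^5 = -1.
Reciprocity: 3 ≡ 3 and 301 ≡ 1 (mod 4), so (3/301) = +(301/3).
Reduce top mod 3: now compute (1/3).
Reached (1/3) = 1. Collecting the sign flips along the way, the symbol is -1.

-1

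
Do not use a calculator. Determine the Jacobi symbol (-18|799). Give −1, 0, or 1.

-1

First reduce: -18 ≡ 781 (mod 799).
Reciprocity: 781 ≡ 1 and 799 ≡ 3 (mod 4), so (781/799) = +(799/781).
Reduce top mod 781: now compute (18/781).
Pull out 2: since 781 ≡ 5 (mod 8), (2/781) = -1.
Reciprocity: 9 ≡ 1 and 781 ≡ 1 (mod 4), so (9/781) = +(781/9).
Reduce top mod 9: now compute (7/9).
Reciprocity: 7 ≡ 3 and 9 ≡ 1 (mod 4), so (7/9) = +(9/7).
Reduce top mod 7: now compute (2/7).
Pull out 2: since 7 ≡ 7 (mod 8), (2/7) = +1.
Reached (1/7) = 1. Collecting the sign flips along the way, the symbol is -1.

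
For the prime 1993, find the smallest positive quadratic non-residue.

(2/1993) = +1, so 2 is a residue.
(3/1993) = +1, so 3 is a residue.
(4/1993) = +1, so 4 is a residue.
(5/1993) = −1, so 5 is the smallest positive non-residue mod 1993.

5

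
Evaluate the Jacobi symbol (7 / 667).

Reciprocity: 7 ≡ 3 and 667 ≡ 3 (mod 4), so (7/667) = −(667/7).
Reduce top mod 7: now compute (2/7).
Pull out 2: since 7 ≡ 7 (mod 8), (2/7) = +1.
Reached (1/7) = 1. Collecting the sign flips along the way, the symbol is -1.

-1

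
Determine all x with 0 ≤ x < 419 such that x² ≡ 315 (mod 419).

195, 224

Since 419 ≡ 3 (mod 4), a square root of 315 is 315^((419+1)/4) = 315^105 mod 419.
Repeated squaring: 315^2≡341, 315^4≡218, 315^8≡177, 315^16≡323, 315^32≡417, 315^64≡4 (mod 419).
315^105 = 315^(64+32+8+1) ≡ 195 (mod 419).
Check: 195² = 38025 ≡ 315 (mod 419). The two roots are 195 and 224.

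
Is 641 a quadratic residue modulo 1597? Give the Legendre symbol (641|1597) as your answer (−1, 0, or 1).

Reciprocity: 641 ≡ 1 and 1597 ≡ 1 (mod 4), so (641/1597) = +(1597/641).
Reduce top mod 641: now compute (315/641).
Reciprocity: 315 ≡ 3 and 641 ≡ 1 (mod 4), so (315/641) = +(641/315).
Reduce top mod 315: now compute (11/315).
Reciprocity: 11 ≡ 3 and 315 ≡ 3 (mod 4), so (11/315) = −(315/11).
Reduce top mod 11: now compute (7/11).
Reciprocity: 7 ≡ 3 and 11 ≡ 3 (mod 4), so (7/11) = −(11/7).
Reduce top mod 7: now compute (4/7).
Pull out 2^2: since 7 ≡ 7 (mod 8), (2/7) = +1, so (2/7)^2 = +1.
Reached (1/7) = 1. Collecting the sign flips along the way, the symbol is +1.

1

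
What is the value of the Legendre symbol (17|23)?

Euler's criterion: (17/23) ≡ 17^11 (mod 23).
17^2 ≡ 13 (mod 23)
17^4 ≡ 8 (mod 23)
17^8 ≡ 18 (mod 23)
17^11 = 17^(8+2+1) ≡ 22 (mod 23).
Result is 22 ≡ −1, so (17/23) = −1.

-1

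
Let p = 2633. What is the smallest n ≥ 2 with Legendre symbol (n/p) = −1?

3

(2/2633) = +1, so 2 is a residue.
(3/2633) = −1, so 3 is the smallest positive non-residue mod 2633.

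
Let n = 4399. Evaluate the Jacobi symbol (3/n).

-1

Reciprocity: 3 ≡ 3 and 4399 ≡ 3 (mod 4), so (3/4399) = −(4399/3).
Reduce top mod 3: now compute (1/3).
Reached (1/3) = 1. Collecting the sign flips along the way, the symbol is -1.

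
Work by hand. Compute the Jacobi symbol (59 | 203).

Reciprocity: 59 ≡ 3 and 203 ≡ 3 (mod 4), so (59/203) = −(203/59).
Reduce top mod 59: now compute (26/59).
Pull out 2: since 59 ≡ 3 (mod 8), (2/59) = -1.
Reciprocity: 13 ≡ 1 and 59 ≡ 3 (mod 4), so (13/59) = +(59/13).
Reduce top mod 13: now compute (7/13).
Reciprocity: 7 ≡ 3 and 13 ≡ 1 (mod 4), so (7/13) = +(13/7).
Reduce top mod 7: now compute (6/7).
Pull out 2: since 7 ≡ 7 (mod 8), (2/7) = +1.
Reciprocity: 3 ≡ 3 and 7 ≡ 3 (mod 4), so (3/7) = −(7/3).
Reduce top mod 3: now compute (1/3).
Reached (1/3) = 1. Collecting the sign flips along the way, the symbol is -1.

-1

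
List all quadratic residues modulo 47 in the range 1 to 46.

1,2,3,4,6,7,8,9,12,14,16,17,18,21,24,25,27,28,32,34,36,37,42

Square k = 1,…,23 (k and 47−k give the same square):
1²=1, 2²=4, 3²=9, 4²=16, 5²=25, 6²=36, 7²≡2, 8²≡17, 9²≡34, 10²≡6, 11²≡27, 12²≡3, 13²≡28, 14²≡8, 15²≡37, 16²≡21, 17²≡7, 18²≡42, 19²≡32, 20²≡24, 21²≡18, 22²≡14, 23²≡12 (mod 47).
So the quadratic residues mod 47 are {1, 2, 3, 4, 6, 7, 8, 9, 12, 14, 16, 17, 18, 21, 24, 25, 27, 28, 32, 34, 36, 37, 42}.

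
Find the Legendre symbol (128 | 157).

Pull out 2^7: since 157 ≡ 5 (mod 8), (2/157) = -1, so (2/157)^7 = -1.
Reached (1/157) = 1. Collecting the sign flips along the way, the symbol is -1.

-1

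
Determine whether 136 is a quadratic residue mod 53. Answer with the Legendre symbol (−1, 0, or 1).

First reduce: 136 ≡ 30 (mod 53).
Pull out 2: since 53 ≡ 5 (mod 8), (2/53) = -1.
Reciprocity: 15 ≡ 3 and 53 ≡ 1 (mod 4), so (15/53) = +(53/15).
Reduce top mod 15: now compute (8/15).
Pull out 2^3: since 15 ≡ 7 (mod 8), (2/15) = +1, so (2/15)^3 = +1.
Reached (1/15) = 1. Collecting the sign flips along the way, the symbol is -1.

-1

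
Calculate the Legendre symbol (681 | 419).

-1

Euler's criterion: (681/419) ≡ 262^209 (mod 419).
262^2 ≡ 347 (mod 419)
262^4 ≡ 156 (mod 419)
262^8 ≡ 34 (mod 419)
262^16 ≡ 318 (mod 419)
262^32 ≡ 145 (mod 419)
262^64 ≡ 75 (mod 419)
262^128 ≡ 178 (mod 419)
262^209 = 262^(128+64+16+1) ≡ 418 (mod 419).
Result is 418 ≡ −1, so (681/419) = −1.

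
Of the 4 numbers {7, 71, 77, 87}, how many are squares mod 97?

(7/97) = -1 → non-residue.
(71/97) = -1 → non-residue.
(77/97) = -1 → non-residue.
(87/97) = -1 → non-residue.
Total quadratic residues among the 4: 0.

0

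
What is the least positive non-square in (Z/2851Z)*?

(2/2851) = −1, so 2 is the smallest positive non-residue mod 2851.

2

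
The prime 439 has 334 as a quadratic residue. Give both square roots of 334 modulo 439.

Since 439 ≡ 3 (mod 4), a square root of 334 is 334^((439+1)/4) = 334^110 mod 439.
Repeated squaring: 334^2≡50, 334^4≡305, 334^8≡396, 334^16≡93, 334^32≡308, 334^64≡40 (mod 439).
334^110 = 334^(64+32+8+4+2) ≡ 175 (mod 439).
Check: 175² = 30625 ≡ 334 (mod 439). The two roots are 175 and 264.

175, 264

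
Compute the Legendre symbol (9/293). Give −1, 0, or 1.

Euler's criterion: (9/293) ≡ 9^146 (mod 293).
9^2 ≡ 81 (mod 293)
9^4 ≡ 115 (mod 293)
9^8 ≡ 40 (mod 293)
9^16 ≡ 135 (mod 293)
9^32 ≡ 59 (mod 293)
9^64 ≡ 258 (mod 293)
9^128 ≡ 53 (mod 293)
9^146 = 9^(128+16+2) ≡ 1 (mod 293).
Result is 1, so (9/293) = 1.

1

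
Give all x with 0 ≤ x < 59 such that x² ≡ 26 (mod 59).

12, 47

Since 59 ≡ 3 (mod 4), a square root of 26 is 26^((59+1)/4) = 26^15 mod 59.
Repeated squaring: 26^2≡27, 26^4≡21, 26^8≡28 (mod 59).
26^15 = 26^(8+4+2+1) ≡ 12 (mod 59).
Check: 12² = 144 ≡ 26 (mod 59). The two roots are 12 and 47.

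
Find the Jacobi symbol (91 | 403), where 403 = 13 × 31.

0

Reciprocity: 91 ≡ 3 and 403 ≡ 3 (mod 4), so (91/403) = −(403/91).
Reduce top mod 91: now compute (39/91).
Reciprocity: 39 ≡ 3 and 91 ≡ 3 (mod 4), so (39/91) = −(91/39).
Reduce top mod 39: now compute (13/39).
Reciprocity: 13 ≡ 1 and 39 ≡ 3 (mod 4), so (13/39) = +(39/13).
Reduce top mod 13: now compute (0/13).
Top reduces to 0: gcd > 1, so the symbol is 0.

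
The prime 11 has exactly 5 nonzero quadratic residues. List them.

1 3 4 5 9

Square k = 1,…,5 (k and 11−k give the same square):
1²=1, 2²=4, 3²=9, 4²≡5, 5²≡3 (mod 11).
So the quadratic residues mod 11 are {1, 3, 4, 5, 9}.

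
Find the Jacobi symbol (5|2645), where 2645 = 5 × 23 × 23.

Reciprocity: 5 ≡ 1 and 2645 ≡ 1 (mod 4), so (5/2645) = +(2645/5).
Reduce top mod 5: now compute (0/5).
Top reduces to 0: gcd > 1, so the symbol is 0.

0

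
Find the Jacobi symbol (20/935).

0

Pull out 2^2: since 935 ≡ 7 (mod 8), (2/935) = +1, so (2/935)^2 = +1.
Reciprocity: 5 ≡ 1 and 935 ≡ 3 (mod 4), so (5/935) = +(935/5).
Reduce top mod 5: now compute (0/5).
Top reduces to 0: gcd > 1, so the symbol is 0.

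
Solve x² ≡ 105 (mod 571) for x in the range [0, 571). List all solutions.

26, 545

Since 571 ≡ 3 (mod 4), a square root of 105 is 105^((571+1)/4) = 105^143 mod 571.
Repeated squaring: 105^2≡176, 105^4≡142, 105^8≡179, 105^16≡65, 105^32≡228, 105^64≡23, 105^128≡529 (mod 571).
105^143 = 105^(128+8+4+2+1) ≡ 545 (mod 571).
Check: 545² = 297025 ≡ 105 (mod 571). The two roots are 26 and 545.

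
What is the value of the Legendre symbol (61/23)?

-1

First reduce: 61 ≡ 15 (mod 23).
Reciprocity: 15 ≡ 3 and 23 ≡ 3 (mod 4), so (15/23) = −(23/15).
Reduce top mod 15: now compute (8/15).
Pull out 2^3: since 15 ≡ 7 (mod 8), (2/15) = +1, so (2/15)^3 = +1.
Reached (1/15) = 1. Collecting the sign flips along the way, the symbol is -1.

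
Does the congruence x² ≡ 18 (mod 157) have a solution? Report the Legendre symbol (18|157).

Euler's criterion: (18/157) ≡ 18^78 (mod 157).
18^2 ≡ 10 (mod 157)
18^4 ≡ 100 (mod 157)
18^8 ≡ 109 (mod 157)
18^16 ≡ 106 (mod 157)
18^32 ≡ 89 (mod 157)
18^64 ≡ 71 (mod 157)
18^78 = 18^(64+8+4+2) ≡ 156 (mod 157).
Result is 156 ≡ −1, so (18/157) = −1.

-1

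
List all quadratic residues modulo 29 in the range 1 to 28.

1, 4, 5, 6, 7, 9, 13, 16, 20, 22, 23, 24, 25, 28

Square k = 1,…,14 (k and 29−k give the same square):
1²=1, 2²=4, 3²=9, 4²=16, 5²=25, 6²≡7, 7²≡20, 8²≡6, 9²≡23, 10²≡13, 11²≡5, 12²≡28, 13²≡24, 14²≡22 (mod 29).
So the quadratic residues mod 29 are {1, 4, 5, 6, 7, 9, 13, 16, 20, 22, 23, 24, 25, 28}.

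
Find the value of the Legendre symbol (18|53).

-1

Pull out 2: since 53 ≡ 5 (mod 8), (2/53) = -1.
Reciprocity: 9 ≡ 1 and 53 ≡ 1 (mod 4), so (9/53) = +(53/9).
Reduce top mod 9: now compute (8/9).
Pull out 2^3: since 9 ≡ 1 (mod 8), (2/9) = +1, so (2/9)^3 = +1.
Reached (1/9) = 1. Collecting the sign flips along the way, the symbol is -1.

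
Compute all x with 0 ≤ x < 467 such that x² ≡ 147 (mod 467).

228, 239

Since 467 ≡ 3 (mod 4), a square root of 147 is 147^((467+1)/4) = 147^117 mod 467.
Repeated squaring: 147^2≡127, 147^4≡251, 147^8≡423, 147^16≡68, 147^32≡421, 147^64≡248 (mod 467).
147^117 = 147^(64+32+16+4+1) ≡ 239 (mod 467).
Check: 239² = 57121 ≡ 147 (mod 467). The two roots are 228 and 239.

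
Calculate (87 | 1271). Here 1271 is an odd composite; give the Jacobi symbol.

Reciprocity: 87 ≡ 3 and 1271 ≡ 3 (mod 4), so (87/1271) = −(1271/87).
Reduce top mod 87: now compute (53/87).
Reciprocity: 53 ≡ 1 and 87 ≡ 3 (mod 4), so (53/87) = +(87/53).
Reduce top mod 53: now compute (34/53).
Pull out 2: since 53 ≡ 5 (mod 8), (2/53) = -1.
Reciprocity: 17 ≡ 1 and 53 ≡ 1 (mod 4), so (17/53) = +(53/17).
Reduce top mod 17: now compute (2/17).
Pull out 2: since 17 ≡ 1 (mod 8), (2/17) = +1.
Reached (1/17) = 1. Collecting the sign flips along the way, the symbol is +1.

1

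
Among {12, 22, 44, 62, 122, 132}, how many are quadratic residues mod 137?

(12/137) = -1 → non-residue.
(22/137) = +1 → QR.
(44/137) = +1 → QR.
(62/137) = -1 → non-residue.
(122/137) = +1 → QR.
(132/137) = -1 → non-residue.
Total quadratic residues among the 6: 3.

3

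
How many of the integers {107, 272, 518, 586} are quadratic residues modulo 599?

(107/599) = -1 → non-residue.
(272/599) = +1 → QR.
(518/599) = -1 → non-residue.
(586/599) = -1 → non-residue.
Total quadratic residues among the 4: 1.

1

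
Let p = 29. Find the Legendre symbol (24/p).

1

Pull out 2^3: since 29 ≡ 5 (mod 8), (2/29) = -1, so (2/29)^3 = -1.
Reciprocity: 3 ≡ 3 and 29 ≡ 1 (mod 4), so (3/29) = +(29/3).
Reduce top mod 3: now compute (2/3).
Pull out 2: since 3 ≡ 3 (mod 8), (2/3) = -1.
Reached (1/3) = 1. Collecting the sign flips along the way, the symbol is +1.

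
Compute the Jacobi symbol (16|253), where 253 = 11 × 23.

1

Pull out 2^4: since 253 ≡ 5 (mod 8), (2/253) = -1, so (2/253)^4 = +1.
Reached (1/253) = 1. Collecting the sign flips along the way, the symbol is +1.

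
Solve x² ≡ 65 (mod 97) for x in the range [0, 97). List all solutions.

97 ≡ 1 (mod 4), so we find a root by search.
Trying successive values, 29² = 841 ≡ 65 (mod 97). The other root is 97 − 29 = 68.

29, 68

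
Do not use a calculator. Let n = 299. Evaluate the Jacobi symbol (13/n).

0

Reciprocity: 13 ≡ 1 and 299 ≡ 3 (mod 4), so (13/299) = +(299/13).
Reduce top mod 13: now compute (0/13).
Top reduces to 0: gcd > 1, so the symbol is 0.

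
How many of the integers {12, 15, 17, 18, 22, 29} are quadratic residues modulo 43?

(12/43) = -1 → non-residue.
(15/43) = +1 → QR.
(17/43) = +1 → QR.
(18/43) = -1 → non-residue.
(22/43) = -1 → non-residue.
(29/43) = -1 → non-residue.
Total quadratic residues among the 6: 2.

2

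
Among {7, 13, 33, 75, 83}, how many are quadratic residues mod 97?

(7/97) = -1 → non-residue.
(13/97) = -1 → non-residue.
(33/97) = +1 → QR.
(75/97) = +1 → QR.
(83/97) = -1 → non-residue.
Total quadratic residues among the 5: 2.

2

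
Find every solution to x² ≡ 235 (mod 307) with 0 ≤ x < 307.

34, 273

Since 307 ≡ 3 (mod 4), a square root of 235 is 235^((307+1)/4) = 235^77 mod 307.
Repeated squaring: 235^2≡272, 235^4≡304, 235^8≡9, 235^16≡81, 235^32≡114, 235^64≡102 (mod 307).
235^77 = 235^(64+8+4+1) ≡ 273 (mod 307).
Check: 273² = 74529 ≡ 235 (mod 307). The two roots are 34 and 273.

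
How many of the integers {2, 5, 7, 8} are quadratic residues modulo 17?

2

(2/17) = +1 → QR.
(5/17) = -1 → non-residue.
(7/17) = -1 → non-residue.
(8/17) = +1 → QR.
Total quadratic residues among the 4: 2.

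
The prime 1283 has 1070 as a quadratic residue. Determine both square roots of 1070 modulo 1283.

Since 1283 ≡ 3 (mod 4), a square root of 1070 is 1070^((1283+1)/4) = 1070^321 mod 1283.
Repeated squaring: 1070^2≡464, 1070^4≡1035, 1070^8≡1203, 1070^16≡1268, 1070^32≡225, 1070^64≡588, 1070^128≡617, 1070^256≡921 (mod 1283).
1070^321 = 1070^(256+64+1) ≡ 957 (mod 1283).
Check: 957² = 915849 ≡ 1070 (mod 1283). The two roots are 326 and 957.

326, 957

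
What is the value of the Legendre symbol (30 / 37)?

Pull out 2: since 37 ≡ 5 (mod 8), (2/37) = -1.
Reciprocity: 15 ≡ 3 and 37 ≡ 1 (mod 4), so (15/37) = +(37/15).
Reduce top mod 15: now compute (7/15).
Reciprocity: 7 ≡ 3 and 15 ≡ 3 (mod 4), so (7/15) = −(15/7).
Reduce top mod 7: now compute (1/7).
Reached (1/7) = 1. Collecting the sign flips along the way, the symbol is +1.

1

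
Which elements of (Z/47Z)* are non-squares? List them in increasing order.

5, 10, 11, 13, 15, 19, 20, 22, 23, 26, 29, 30, 31, 33, 35, 38, 39, 40, 41, 43, 44, 45, 46

Square k = 1,…,23 (k and 47−k give the same square):
1²=1, 2²=4, 3²=9, 4²=16, 5²=25, 6²=36, 7²≡2, 8²≡17, 9²≡34, 10²≡6, 11²≡27, 12²≡3, 13²≡28, 14²≡8, 15²≡37, 16²≡21, 17²≡7, 18²≡42, 19²≡32, 20²≡24, 21²≡18, 22²≡14, 23²≡12 (mod 47).
The residues are {1, 2, 3, 4, 6, 7, 8, 9, 12, 14, 16, 17, 18, 21, 24, 25, 27, 28, 32, 34, 36, 37, 42}; the non-residues are the remaining 23 nonzero classes.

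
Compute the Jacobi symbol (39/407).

Reciprocity: 39 ≡ 3 and 407 ≡ 3 (mod 4), so (39/407) = −(407/39).
Reduce top mod 39: now compute (17/39).
Reciprocity: 17 ≡ 1 and 39 ≡ 3 (mod 4), so (17/39) = +(39/17).
Reduce top mod 17: now compute (5/17).
Reciprocity: 5 ≡ 1 and 17 ≡ 1 (mod 4), so (5/17) = +(17/5).
Reduce top mod 5: now compute (2/5).
Pull out 2: since 5 ≡ 5 (mod 8), (2/5) = -1.
Reached (1/5) = 1. Collecting the sign flips along the way, the symbol is +1.

1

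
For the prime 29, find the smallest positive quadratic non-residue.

(2/29) = −1, so 2 is the smallest positive non-residue mod 29.

2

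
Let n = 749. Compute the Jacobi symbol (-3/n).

First reduce: -3 ≡ 746 (mod 749).
Pull out 2: since 749 ≡ 5 (mod 8), (2/749) = -1.
Reciprocity: 373 ≡ 1 and 749 ≡ 1 (mod 4), so (373/749) = +(749/373).
Reduce top mod 373: now compute (3/373).
Reciprocity: 3 ≡ 3 and 373 ≡ 1 (mod 4), so (3/373) = +(373/3).
Reduce top mod 3: now compute (1/3).
Reached (1/3) = 1. Collecting the sign flips along the way, the symbol is -1.

-1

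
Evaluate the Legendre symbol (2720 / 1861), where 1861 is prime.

First reduce: 2720 ≡ 859 (mod 1861).
Reciprocity: 859 ≡ 3 and 1861 ≡ 1 (mod 4), so (859/1861) = +(1861/859).
Reduce top mod 859: now compute (143/859).
Reciprocity: 143 ≡ 3 and 859 ≡ 3 (mod 4), so (143/859) = −(859/143).
Reduce top mod 143: now compute (1/143).
Reached (1/143) = 1. Collecting the sign flips along the way, the symbol is -1.

-1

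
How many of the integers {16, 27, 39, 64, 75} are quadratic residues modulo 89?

3

(16/89) = +1 → QR.
(27/89) = -1 → non-residue.
(39/89) = +1 → QR.
(64/89) = +1 → QR.
(75/89) = -1 → non-residue.
Total quadratic residues among the 5: 3.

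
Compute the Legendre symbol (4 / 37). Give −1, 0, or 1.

1

Euler's criterion: (4/37) ≡ 4^18 (mod 37).
4^2 ≡ 16 (mod 37)
4^4 ≡ 34 (mod 37)
4^8 ≡ 9 (mod 37)
4^16 ≡ 7 (mod 37)
4^18 = 4^(16+2) ≡ 1 (mod 37).
Result is 1, so (4/37) = 1.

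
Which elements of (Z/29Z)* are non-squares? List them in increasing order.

2, 3, 8, 10, 11, 12, 14, 15, 17, 18, 19, 21, 26, 27

Square k = 1,…,14 (k and 29−k give the same square):
1²=1, 2²=4, 3²=9, 4²=16, 5²=25, 6²≡7, 7²≡20, 8²≡6, 9²≡23, 10²≡13, 11²≡5, 12²≡28, 13²≡24, 14²≡22 (mod 29).
The residues are {1, 4, 5, 6, 7, 9, 13, 16, 20, 22, 23, 24, 25, 28}; the non-residues are the remaining 14 nonzero classes.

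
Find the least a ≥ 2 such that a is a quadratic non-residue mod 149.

(2/149) = −1, so 2 is the smallest positive non-residue mod 149.

2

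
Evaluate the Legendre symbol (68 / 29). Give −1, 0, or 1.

First reduce: 68 ≡ 10 (mod 29).
Pull out 2: since 29 ≡ 5 (mod 8), (2/29) = -1.
Reciprocity: 5 ≡ 1 and 29 ≡ 1 (mod 4), so (5/29) = +(29/5).
Reduce top mod 5: now compute (4/5).
Pull out 2^2: since 5 ≡ 5 (mod 8), (2/5) = -1, so (2/5)^2 = +1.
Reached (1/5) = 1. Collecting the sign flips along the way, the symbol is -1.

-1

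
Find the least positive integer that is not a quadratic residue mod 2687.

5

(2/2687) = +1, so 2 is a residue.
(3/2687) = +1, so 3 is a residue.
(4/2687) = +1, so 4 is a residue.
(5/2687) = −1, so 5 is the smallest positive non-residue mod 2687.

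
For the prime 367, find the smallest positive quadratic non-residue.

3

(2/367) = +1, so 2 is a residue.
(3/367) = −1, so 3 is the smallest positive non-residue mod 367.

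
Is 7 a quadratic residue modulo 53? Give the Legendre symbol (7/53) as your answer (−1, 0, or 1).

1

Reciprocity: 7 ≡ 3 and 53 ≡ 1 (mod 4), so (7/53) = +(53/7).
Reduce top mod 7: now compute (4/7).
Pull out 2^2: since 7 ≡ 7 (mod 8), (2/7) = +1, so (2/7)^2 = +1.
Reached (1/7) = 1. Collecting the sign flips along the way, the symbol is +1.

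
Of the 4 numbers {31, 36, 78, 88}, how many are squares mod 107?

(31/107) = -1 → non-residue.
(36/107) = +1 → QR.
(78/107) = -1 → non-residue.
(88/107) = -1 → non-residue.
Total quadratic residues among the 4: 1.

1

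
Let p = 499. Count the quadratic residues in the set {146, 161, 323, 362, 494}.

(146/499) = -1 → non-residue.
(161/499) = +1 → QR.
(323/499) = +1 → QR.
(362/499) = -1 → non-residue.
(494/499) = -1 → non-residue.
Total quadratic residues among the 5: 2.

2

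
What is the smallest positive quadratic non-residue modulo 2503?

(2/2503) = +1, so 2 is a residue.
(3/2503) = −1, so 3 is the smallest positive non-residue mod 2503.

3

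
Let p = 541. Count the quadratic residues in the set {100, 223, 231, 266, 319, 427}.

(100/541) = +1 → QR.
(223/541) = -1 → non-residue.
(231/541) = -1 → non-residue.
(266/541) = -1 → non-residue.
(319/541) = +1 → QR.
(427/541) = -1 → non-residue.
Total quadratic residues among the 6: 2.

2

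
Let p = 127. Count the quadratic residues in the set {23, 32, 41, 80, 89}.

(23/127) = -1 → non-residue.
(32/127) = +1 → QR.
(41/127) = +1 → QR.
(80/127) = -1 → non-residue.
(89/127) = -1 → non-residue.
Total quadratic residues among the 5: 2.

2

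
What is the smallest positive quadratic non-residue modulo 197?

(2/197) = −1, so 2 is the smallest positive non-residue mod 197.

2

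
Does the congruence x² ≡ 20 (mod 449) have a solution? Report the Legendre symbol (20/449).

Euler's criterion: (20/449) ≡ 20^224 (mod 449).
20^2 ≡ 400 (mod 449)
20^4 ≡ 156 (mod 449)
20^8 ≡ 90 (mod 449)
20^16 ≡ 18 (mod 449)
20^32 ≡ 324 (mod 449)
20^64 ≡ 359 (mod 449)
20^128 ≡ 18 (mod 449)
20^224 = 20^(128+64+32) ≡ 1 (mod 449).
Result is 1, so (20/449) = 1.

1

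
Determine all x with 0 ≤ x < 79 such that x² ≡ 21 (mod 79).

10, 69

Since 79 ≡ 3 (mod 4), a square root of 21 is 21^((79+1)/4) = 21^20 mod 79.
Repeated squaring: 21^2≡46, 21^4≡62, 21^8≡52, 21^16≡18 (mod 79).
21^20 = 21^(16+4) ≡ 10 (mod 79).
Check: 10² = 100 ≡ 21 (mod 79). The two roots are 10 and 69.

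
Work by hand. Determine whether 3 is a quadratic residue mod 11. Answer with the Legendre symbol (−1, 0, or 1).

Reciprocity: 3 ≡ 3 and 11 ≡ 3 (mod 4), so (3/11) = −(11/3).
Reduce top mod 3: now compute (2/3).
Pull out 2: since 3 ≡ 3 (mod 8), (2/3) = -1.
Reached (1/3) = 1. Collecting the sign flips along the way, the symbol is +1.

1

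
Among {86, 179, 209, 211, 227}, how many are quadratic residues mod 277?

(86/277) = +1 → QR.
(179/277) = -1 → non-residue.
(209/277) = -1 → non-residue.
(211/277) = +1 → QR.
(227/277) = -1 → non-residue.
Total quadratic residues among the 5: 2.

2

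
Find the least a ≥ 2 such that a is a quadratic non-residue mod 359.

7

(2/359) = +1, so 2 is a residue.
(3/359) = +1, so 3 is a residue.
(4/359) = +1, so 4 is a residue.
(5/359) = +1, so 5 is a residue.
(6/359) = +1, so 6 is a residue.
(7/359) = −1, so 7 is the smallest positive non-residue mod 359.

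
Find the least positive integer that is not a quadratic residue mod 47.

(2/47) = +1, so 2 is a residue.
(3/47) = +1, so 3 is a residue.
(4/47) = +1, so 4 is a residue.
(5/47) = −1, so 5 is the smallest positive non-residue mod 47.

5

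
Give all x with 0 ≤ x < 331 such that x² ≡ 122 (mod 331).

Since 331 ≡ 3 (mod 4), a square root of 122 is 122^((331+1)/4) = 122^83 mod 331.
Repeated squaring: 122^2≡320, 122^4≡121, 122^8≡77, 122^16≡302, 122^32≡179, 122^64≡265 (mod 331).
122^83 = 122^(64+16+2+1) ≡ 303 (mod 331).
Check: 303² = 91809 ≡ 122 (mod 331). The two roots are 28 and 303.

28, 303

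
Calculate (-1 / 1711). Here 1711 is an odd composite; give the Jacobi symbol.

First reduce: -1 ≡ 1710 (mod 1711).
Pull out 2: since 1711 ≡ 7 (mod 8), (2/1711) = +1.
Reciprocity: 855 ≡ 3 and 1711 ≡ 3 (mod 4), so (855/1711) = −(1711/855).
Reduce top mod 855: now compute (1/855).
Reached (1/855) = 1. Collecting the sign flips along the way, the symbol is -1.

-1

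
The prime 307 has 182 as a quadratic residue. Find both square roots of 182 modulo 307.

113, 194

Since 307 ≡ 3 (mod 4), a square root of 182 is 182^((307+1)/4) = 182^77 mod 307.
Repeated squaring: 182^2≡275, 182^4≡103, 182^8≡171, 182^16≡76, 182^32≡250, 182^64≡179 (mod 307).
182^77 = 182^(64+8+4+1) ≡ 113 (mod 307).
Check: 113² = 12769 ≡ 182 (mod 307). The two roots are 113 and 194.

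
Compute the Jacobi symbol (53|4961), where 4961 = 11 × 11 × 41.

-1

Reciprocity: 53 ≡ 1 and 4961 ≡ 1 (mod 4), so (53/4961) = +(4961/53).
Reduce top mod 53: now compute (32/53).
Pull out 2^5: since 53 ≡ 5 (mod 8), (2/53) = -1, so (2/53)^5 = -1.
Reached (1/53) = 1. Collecting the sign flips along the way, the symbol is -1.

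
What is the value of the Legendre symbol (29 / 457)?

Euler's criterion: (29/457) ≡ 29^228 (mod 457).
29^2 ≡ 384 (mod 457)
29^4 ≡ 302 (mod 457)
29^8 ≡ 261 (mod 457)
29^16 ≡ 28 (mod 457)
29^32 ≡ 327 (mod 457)
29^64 ≡ 448 (mod 457)
29^128 ≡ 81 (mod 457)
29^228 = 29^(128+64+32+4) ≡ 1 (mod 457).
Result is 1, so (29/457) = 1.

1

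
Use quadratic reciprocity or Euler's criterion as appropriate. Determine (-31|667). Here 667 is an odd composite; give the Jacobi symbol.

1

First reduce: -31 ≡ 636 (mod 667).
Pull out 2^2: since 667 ≡ 3 (mod 8), (2/667) = -1, so (2/667)^2 = +1.
Reciprocity: 159 ≡ 3 and 667 ≡ 3 (mod 4), so (159/667) = −(667/159).
Reduce top mod 159: now compute (31/159).
Reciprocity: 31 ≡ 3 and 159 ≡ 3 (mod 4), so (31/159) = −(159/31).
Reduce top mod 31: now compute (4/31).
Pull out 2^2: since 31 ≡ 7 (mod 8), (2/31) = +1, so (2/31)^2 = +1.
Reached (1/31) = 1. Collecting the sign flips along the way, the symbol is +1.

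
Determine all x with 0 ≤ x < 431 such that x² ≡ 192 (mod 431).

143, 288

Since 431 ≡ 3 (mod 4), a square root of 192 is 192^((431+1)/4) = 192^108 mod 431.
Repeated squaring: 192^2≡229, 192^4≡290, 192^8≡55, 192^16≡8, 192^32≡64, 192^64≡217 (mod 431).
192^108 = 192^(64+32+8+4) ≡ 288 (mod 431).
Check: 288² = 82944 ≡ 192 (mod 431). The two roots are 143 and 288.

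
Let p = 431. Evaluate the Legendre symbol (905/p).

First reduce: 905 ≡ 43 (mod 431).
Reciprocity: 43 ≡ 3 and 431 ≡ 3 (mod 4), so (43/431) = −(431/43).
Reduce top mod 43: now compute (1/43).
Reached (1/43) = 1. Collecting the sign flips along the way, the symbol is -1.

-1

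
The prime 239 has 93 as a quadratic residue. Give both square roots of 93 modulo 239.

Since 239 ≡ 3 (mod 4), a square root of 93 is 93^((239+1)/4) = 93^60 mod 239.
Repeated squaring: 93^2≡45, 93^4≡113, 93^8≡102, 93^16≡127, 93^32≡116 (mod 239).
93^60 = 93^(32+16+8+4) ≡ 136 (mod 239).
Check: 136² = 18496 ≡ 93 (mod 239). The two roots are 103 and 136.

103, 136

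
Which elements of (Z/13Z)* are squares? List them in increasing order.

Square k = 1,…,6 (k and 13−k give the same square):
1²=1, 2²=4, 3²=9, 4²≡3, 5²≡12, 6²≡10 (mod 13).
So the quadratic residues mod 13 are {1, 3, 4, 9, 10, 12}.

1,3,4,9,10,12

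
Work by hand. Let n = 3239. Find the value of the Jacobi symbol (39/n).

Reciprocity: 39 ≡ 3 and 3239 ≡ 3 (mod 4), so (39/3239) = −(3239/39).
Reduce top mod 39: now compute (2/39).
Pull out 2: since 39 ≡ 7 (mod 8), (2/39) = +1.
Reached (1/39) = 1. Collecting the sign flips along the way, the symbol is -1.

-1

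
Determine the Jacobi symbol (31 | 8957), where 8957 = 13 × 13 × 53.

Reciprocity: 31 ≡ 3 and 8957 ≡ 1 (mod 4), so (31/8957) = +(8957/31).
Reduce top mod 31: now compute (29/31).
Reciprocity: 29 ≡ 1 and 31 ≡ 3 (mod 4), so (29/31) = +(31/29).
Reduce top mod 29: now compute (2/29).
Pull out 2: since 29 ≡ 5 (mod 8), (2/29) = -1.
Reached (1/29) = 1. Collecting the sign flips along the way, the symbol is -1.

-1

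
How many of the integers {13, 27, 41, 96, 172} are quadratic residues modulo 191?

4

(13/191) = +1 → QR.
(27/191) = +1 → QR.
(41/191) = -1 → non-residue.
(96/191) = +1 → QR.
(172/191) = +1 → QR.
Total quadratic residues among the 5: 4.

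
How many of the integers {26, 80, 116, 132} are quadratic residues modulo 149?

4

(26/149) = +1 → QR.
(80/149) = +1 → QR.
(116/149) = +1 → QR.
(132/149) = +1 → QR.
Total quadratic residues among the 4: 4.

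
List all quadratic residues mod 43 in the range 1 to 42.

1, 4, 6, 9, 10, 11, 13, 14, 15, 16, 17, 21, 23, 24, 25, 31, 35, 36, 38, 40, 41

Square k = 1,…,21 (k and 43−k give the same square):
1²=1, 2²=4, 3²=9, 4²=16, 5²=25, 6²=36, 7²≡6, 8²≡21, 9²≡38, 10²≡14, 11²≡35, 12²≡15, 13²≡40, 14²≡24, 15²≡10, 16²≡41, 17²≡31, 18²≡23, 19²≡17, 20²≡13, 21²≡11 (mod 43).
So the quadratic residues mod 43 are {1, 4, 6, 9, 10, 11, 13, 14, 15, 16, 17, 21, 23, 24, 25, 31, 35, 36, 38, 40, 41}.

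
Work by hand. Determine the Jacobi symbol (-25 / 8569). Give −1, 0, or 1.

1

First reduce: -25 ≡ 8544 (mod 8569).
Pull out 2^5: since 8569 ≡ 1 (mod 8), (2/8569) = +1, so (2/8569)^5 = +1.
Reciprocity: 267 ≡ 3 and 8569 ≡ 1 (mod 4), so (267/8569) = +(8569/267).
Reduce top mod 267: now compute (25/267).
Reciprocity: 25 ≡ 1 and 267 ≡ 3 (mod 4), so (25/267) = +(267/25).
Reduce top mod 25: now compute (17/25).
Reciprocity: 17 ≡ 1 and 25 ≡ 1 (mod 4), so (17/25) = +(25/17).
Reduce top mod 17: now compute (8/17).
Pull out 2^3: since 17 ≡ 1 (mod 8), (2/17) = +1, so (2/17)^3 = +1.
Reached (1/17) = 1. Collecting the sign flips along the way, the symbol is +1.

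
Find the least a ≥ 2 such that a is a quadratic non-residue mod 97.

5

(2/97) = +1, so 2 is a residue.
(3/97) = +1, so 3 is a residue.
(4/97) = +1, so 4 is a residue.
(5/97) = −1, so 5 is the smallest positive non-residue mod 97.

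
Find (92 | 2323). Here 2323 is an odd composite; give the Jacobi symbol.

Pull out 2^2: since 2323 ≡ 3 (mod 8), (2/2323) = -1, so (2/2323)^2 = +1.
Reciprocity: 23 ≡ 3 and 2323 ≡ 3 (mod 4), so (23/2323) = −(2323/23).
Reduce top mod 23: now compute (0/23).
Top reduces to 0: gcd > 1, so the symbol is 0.

0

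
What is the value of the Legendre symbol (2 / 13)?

Euler's criterion: (2/13) ≡ 2^6 (mod 13).
2^2 ≡ 4 (mod 13)
2^4 ≡ 3 (mod 13)
2^6 = 2^(4+2) ≡ 12 (mod 13).
Result is 12 ≡ −1, so (2/13) = −1.

-1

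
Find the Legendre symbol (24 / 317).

1

Euler's criterion: (24/317) ≡ 24^158 (mod 317).
24^2 ≡ 259 (mod 317)
24^4 ≡ 194 (mod 317)
24^8 ≡ 230 (mod 317)
24^16 ≡ 278 (mod 317)
24^32 ≡ 253 (mod 317)
24^64 ≡ 292 (mod 317)
24^128 ≡ 308 (mod 317)
24^158 = 24^(128+16+8+4+2) ≡ 1 (mod 317).
Result is 1, so (24/317) = 1.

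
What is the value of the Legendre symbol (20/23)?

Pull out 2^2: since 23 ≡ 7 (mod 8), (2/23) = +1, so (2/23)^2 = +1.
Reciprocity: 5 ≡ 1 and 23 ≡ 3 (mod 4), so (5/23) = +(23/5).
Reduce top mod 5: now compute (3/5).
Reciprocity: 3 ≡ 3 and 5 ≡ 1 (mod 4), so (3/5) = +(5/3).
Reduce top mod 3: now compute (2/3).
Pull out 2: since 3 ≡ 3 (mod 8), (2/3) = -1.
Reached (1/3) = 1. Collecting the sign flips along the way, the symbol is -1.

-1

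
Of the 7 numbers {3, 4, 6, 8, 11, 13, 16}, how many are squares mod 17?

(3/17) = -1 → non-residue.
(4/17) = +1 → QR.
(6/17) = -1 → non-residue.
(8/17) = +1 → QR.
(11/17) = -1 → non-residue.
(13/17) = +1 → QR.
(16/17) = +1 → QR.
Total quadratic residues among the 7: 4.

4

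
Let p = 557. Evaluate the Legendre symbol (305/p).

Reciprocity: 305 ≡ 1 and 557 ≡ 1 (mod 4), so (305/557) = +(557/305).
Reduce top mod 305: now compute (252/305).
Pull out 2^2: since 305 ≡ 1 (mod 8), (2/305) = +1, so (2/305)^2 = +1.
Reciprocity: 63 ≡ 3 and 305 ≡ 1 (mod 4), so (63/305) = +(305/63).
Reduce top mod 63: now compute (53/63).
Reciprocity: 53 ≡ 1 and 63 ≡ 3 (mod 4), so (53/63) = +(63/53).
Reduce top mod 53: now compute (10/53).
Pull out 2: since 53 ≡ 5 (mod 8), (2/53) = -1.
Reciprocity: 5 ≡ 1 and 53 ≡ 1 (mod 4), so (5/53) = +(53/5).
Reduce top mod 5: now compute (3/5).
Reciprocity: 3 ≡ 3 and 5 ≡ 1 (mod 4), so (3/5) = +(5/3).
Reduce top mod 3: now compute (2/3).
Pull out 2: since 3 ≡ 3 (mod 8), (2/3) = -1.
Reached (1/3) = 1. Collecting the sign flips along the way, the symbol is +1.

1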